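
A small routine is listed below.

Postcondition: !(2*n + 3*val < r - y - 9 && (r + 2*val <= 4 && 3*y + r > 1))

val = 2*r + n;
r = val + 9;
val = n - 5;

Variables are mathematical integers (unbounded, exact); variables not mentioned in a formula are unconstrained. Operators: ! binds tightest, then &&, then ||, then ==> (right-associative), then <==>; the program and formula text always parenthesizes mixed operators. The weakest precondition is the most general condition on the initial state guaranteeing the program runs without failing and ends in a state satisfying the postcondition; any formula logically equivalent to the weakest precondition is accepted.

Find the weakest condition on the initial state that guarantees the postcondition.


Working backward. After the program, the postcondition !(2*n + 3*val < r - y - 9 && (r + 2*val <= 4 && 3*y + r > 1)) must hold; in canonical form it is !(2*n + 3*val + y < r - 9 && r + 2*val <= 4 && r + 3*y > 1).
Before val := n - 5: !(5*n + y < r + 6 && 2*n + r <= 14 && r + 3*y > 1)
Before r := val + 9: !(5*n + y < val + 15 && 2*n + val <= 5 && val + 3*y > -8)
Before val := 2*r + n: !(4*n + y < 2*r + 15 && 3*n + 2*r <= 5 && n + 2*r + 3*y > -8)
Answer: WP = !(4*n + y < 2*r + 15 && 3*n + 2*r <= 5 && n + 2*r + 3*y > -8)


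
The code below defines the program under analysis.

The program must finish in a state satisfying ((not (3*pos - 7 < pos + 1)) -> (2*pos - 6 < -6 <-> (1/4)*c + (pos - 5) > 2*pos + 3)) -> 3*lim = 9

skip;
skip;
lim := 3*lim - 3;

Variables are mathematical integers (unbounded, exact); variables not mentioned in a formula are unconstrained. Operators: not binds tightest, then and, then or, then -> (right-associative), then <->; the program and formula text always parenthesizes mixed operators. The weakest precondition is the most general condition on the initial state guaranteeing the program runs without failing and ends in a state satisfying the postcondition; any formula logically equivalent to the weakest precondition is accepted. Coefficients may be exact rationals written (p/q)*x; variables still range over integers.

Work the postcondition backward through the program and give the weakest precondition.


Working backward. After the program, the postcondition ((not (3*pos - 7 < pos + 1)) -> (2*pos - 6 < -6 <-> (1/4)*c + (pos - 5) > 2*pos + 3)) -> 3*lim = 9 must hold; in canonical form it is ((not (2*pos < 8)) -> (2*pos < 0 <-> (1/4)*c > pos + 8)) -> 3*lim = 9.
Before lim := 3*lim - 3: ((not (2*pos < 8)) -> (2*pos < 0 <-> (1/4)*c > pos + 8)) -> 9*lim = 18
Before skip: ((not (2*pos < 8)) -> (2*pos < 0 <-> (1/4)*c > pos + 8)) -> 9*lim = 18
Before skip: ((not (2*pos < 8)) -> (2*pos < 0 <-> (1/4)*c > pos + 8)) -> 9*lim = 18
Answer: WP = ((not (2*pos < 8)) -> (2*pos < 0 <-> (1/4)*c > pos + 8)) -> 9*lim = 18


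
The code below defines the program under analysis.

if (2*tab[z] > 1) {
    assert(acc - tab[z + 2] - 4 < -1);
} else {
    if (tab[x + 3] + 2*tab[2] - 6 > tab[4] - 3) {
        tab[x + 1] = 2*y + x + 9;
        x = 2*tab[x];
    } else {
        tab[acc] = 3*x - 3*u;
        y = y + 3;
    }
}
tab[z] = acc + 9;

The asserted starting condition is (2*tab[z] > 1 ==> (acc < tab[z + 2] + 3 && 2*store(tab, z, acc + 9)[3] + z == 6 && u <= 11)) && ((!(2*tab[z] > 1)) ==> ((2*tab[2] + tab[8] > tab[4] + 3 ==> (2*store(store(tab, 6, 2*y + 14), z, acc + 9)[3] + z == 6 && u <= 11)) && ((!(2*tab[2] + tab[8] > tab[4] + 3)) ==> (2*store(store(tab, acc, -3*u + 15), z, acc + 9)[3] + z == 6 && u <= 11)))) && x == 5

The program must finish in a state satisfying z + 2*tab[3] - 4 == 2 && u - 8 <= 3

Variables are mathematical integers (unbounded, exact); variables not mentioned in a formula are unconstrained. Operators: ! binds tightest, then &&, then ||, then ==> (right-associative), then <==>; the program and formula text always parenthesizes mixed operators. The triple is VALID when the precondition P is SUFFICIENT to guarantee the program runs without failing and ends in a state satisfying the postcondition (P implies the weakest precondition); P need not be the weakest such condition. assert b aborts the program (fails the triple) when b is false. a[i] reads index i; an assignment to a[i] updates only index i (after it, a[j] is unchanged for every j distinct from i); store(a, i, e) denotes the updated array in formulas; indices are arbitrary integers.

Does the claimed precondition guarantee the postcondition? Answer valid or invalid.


Working backward. After the program, the postcondition z + 2*tab[3] - 4 == 2 && u - 8 <= 3 must hold; in canonical form it is 2*tab[3] + z == 6 && u <= 11.
Before tab[z] := acc + 9: 2*store(tab, z, acc + 9)[3] + z == 6 && u <= 11
Then branch requires acc < tab[z + 2] + 3 && 2*store(tab, z, acc + 9)[3] + z == 6 && u <= 11; else branch requires (tab[x + 3] + 2*tab[2] > tab[4] + 3 ==> (2*store(store(tab, x + 1, x + 2*y + 9), z, acc + 9)[3] + z == 6 && u <= 11)) && ((!(tab[x + 3] + 2*tab[2] > tab[4] + 3)) ==> (2*store(store(tab, acc, -3*u + 3*x), z, acc + 9)[3] + z == 6 && u <= 11)).
Before the if: (2*tab[z] > 1 ==> (acc < tab[z + 2] + 3 && 2*store(tab, z, acc + 9)[3] + z == 6 && u <= 11)) && ((!(2*tab[z] > 1)) ==> ((tab[x + 3] + 2*tab[2] > tab[4] + 3 ==> (2*store(store(tab, x + 1, x + 2*y + 9), z, acc + 9)[3] + z == 6 && u <= 11)) && ((!(tab[x + 3] + 2*tab[2] > tab[4] + 3)) ==> (2*store(store(tab, acc, -3*u + 3*x), z, acc + 9)[3] + z == 6 && u <= 11))))
The weakest precondition is (2*tab[z] > 1 ==> (acc < tab[z + 2] + 3 && 2*store(tab, z, acc + 9)[3] + z == 6 && u <= 11)) && ((!(2*tab[z] > 1)) ==> ((tab[x + 3] + 2*tab[2] > tab[4] + 3 ==> (2*store(store(tab, x + 1, x + 2*y + 9), z, acc + 9)[3] + z == 6 && u <= 11)) && ((!(tab[x + 3] + 2*tab[2] > tab[4] + 3)) ==> (2*store(store(tab, acc, -3*u + 3*x), z, acc + 9)[3] + z == 6 && u <= 11)))).
Check whether (2*tab[z] > 1 ==> (acc < tab[z + 2] + 3 && 2*store(tab, z, acc + 9)[3] + z == 6 && u <= 11)) && ((!(2*tab[z] > 1)) ==> ((2*tab[2] + tab[8] > tab[4] + 3 ==> (2*store(store(tab, 6, 2*y + 14), z, acc + 9)[3] + z == 6 && u <= 11)) && ((!(2*tab[2] + tab[8] > tab[4] + 3)) ==> (2*store(store(tab, acc, -3*u + 15), z, acc + 9)[3] + z == 6 && u <= 11)))) && x == 5 implies it.
Every state satisfying the precondition satisfies the weakest precondition: the implication holds.
Answer: valid


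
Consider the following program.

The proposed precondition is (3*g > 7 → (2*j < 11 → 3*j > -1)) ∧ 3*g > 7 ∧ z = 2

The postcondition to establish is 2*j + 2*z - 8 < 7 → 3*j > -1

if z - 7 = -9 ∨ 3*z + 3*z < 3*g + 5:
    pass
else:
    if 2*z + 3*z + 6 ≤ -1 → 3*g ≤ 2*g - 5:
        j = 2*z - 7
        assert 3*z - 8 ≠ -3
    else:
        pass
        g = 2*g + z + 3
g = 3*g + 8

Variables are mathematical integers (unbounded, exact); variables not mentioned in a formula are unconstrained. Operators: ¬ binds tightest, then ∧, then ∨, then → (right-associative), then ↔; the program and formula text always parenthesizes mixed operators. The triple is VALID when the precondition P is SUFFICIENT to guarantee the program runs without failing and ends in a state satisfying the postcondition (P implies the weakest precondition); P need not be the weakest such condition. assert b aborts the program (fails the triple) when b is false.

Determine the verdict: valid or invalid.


Working backward. After the program, the postcondition 2*j + 2*z - 8 < 7 → 3*j > -1 must hold; in canonical form it is 2*j + 2*z < 15 → 3*j > -1.
Before g := 3*g + 8: 2*j + 2*z < 15 → 3*j > -1
Then branch requires 2*j + 2*z < 15 → 3*j > -1; else branch requires ((5*z ≤ -7 → g ≤ -5) → (3*z ≠ 5 ∧ (6*z < 29 → 6*z > 20))) ∧ ((¬(5*z ≤ -7 → g ≤ -5)) → (2*j + 2*z < 15 → 3*j > -1)).
Before the if: ((z = -2 ∨ 6*z < 3*g + 5) → (2*j + 2*z < 15 → 3*j > -1)) ∧ ((¬(z = -2 ∨ 6*z < 3*g + 5)) → (((5*z ≤ -7 → g ≤ -5) → (3*z ≠ 5 ∧ (6*z < 29 → 6*z > 20))) ∧ ((¬(5*z ≤ -7 → g ≤ -5)) → (2*j + 2*z < 15 → 3*j > -1))))
The weakest precondition is ((z = -2 ∨ 6*z < 3*g + 5) → (2*j + 2*z < 15 → 3*j > -1)) ∧ ((¬(z = -2 ∨ 6*z < 3*g + 5)) → (((5*z ≤ -7 → g ≤ -5) → (3*z ≠ 5 ∧ (6*z < 29 → 6*z > 20))) ∧ ((¬(5*z ≤ -7 → g ≤ -5)) → (2*j + 2*z < 15 → 3*j > -1)))).
Check whether (3*g > 7 → (2*j < 11 → 3*j > -1)) ∧ 3*g > 7 ∧ z = 2 implies it.
Every state satisfying the precondition satisfies the weakest precondition: the implication holds.
Answer: valid


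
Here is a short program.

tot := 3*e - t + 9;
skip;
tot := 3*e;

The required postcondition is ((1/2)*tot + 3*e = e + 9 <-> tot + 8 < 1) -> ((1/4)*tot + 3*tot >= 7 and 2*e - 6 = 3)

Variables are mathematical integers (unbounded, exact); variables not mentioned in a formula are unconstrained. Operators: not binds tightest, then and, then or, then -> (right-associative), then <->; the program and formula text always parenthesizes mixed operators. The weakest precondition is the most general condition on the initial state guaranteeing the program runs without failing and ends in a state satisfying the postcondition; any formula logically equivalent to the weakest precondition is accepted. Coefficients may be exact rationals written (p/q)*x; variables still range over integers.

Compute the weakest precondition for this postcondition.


Working backward. After the program, the postcondition ((1/2)*tot + 3*e = e + 9 <-> tot + 8 < 1) -> ((1/4)*tot + 3*tot >= 7 and 2*e - 6 = 3) must hold; in canonical form it is (2*e + (1/2)*tot = 9 <-> tot < -7) -> ((13/4)*tot >= 7 and 2*e = 9).
Before tot := 3*e: ((7/2)*e = 9 <-> 3*e < -7) -> ((39/4)*e >= 7 and 2*e = 9)
Before skip: ((7/2)*e = 9 <-> 3*e < -7) -> ((39/4)*e >= 7 and 2*e = 9)
Before tot := 3*e - t + 9: ((7/2)*e = 9 <-> 3*e < -7) -> ((39/4)*e >= 7 and 2*e = 9)
Answer: WP = ((7/2)*e = 9 <-> 3*e < -7) -> ((39/4)*e >= 7 and 2*e = 9)


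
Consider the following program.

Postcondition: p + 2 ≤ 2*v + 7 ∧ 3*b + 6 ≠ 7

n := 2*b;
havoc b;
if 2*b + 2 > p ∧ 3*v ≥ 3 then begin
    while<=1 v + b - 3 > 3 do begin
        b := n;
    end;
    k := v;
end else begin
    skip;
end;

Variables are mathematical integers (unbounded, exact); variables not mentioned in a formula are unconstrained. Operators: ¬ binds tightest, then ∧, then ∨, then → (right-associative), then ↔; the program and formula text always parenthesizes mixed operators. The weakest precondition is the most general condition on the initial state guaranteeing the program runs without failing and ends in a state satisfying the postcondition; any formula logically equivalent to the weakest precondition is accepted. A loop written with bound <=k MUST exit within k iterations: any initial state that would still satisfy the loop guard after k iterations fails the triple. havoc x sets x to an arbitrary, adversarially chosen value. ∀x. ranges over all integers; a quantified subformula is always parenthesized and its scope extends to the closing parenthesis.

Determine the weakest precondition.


Working backward. After the program, the postcondition p + 2 ≤ 2*v + 7 ∧ 3*b + 6 ≠ 7 must hold; in canonical form it is p ≤ 2*v + 5 ∧ 3*b ≠ 1.
Then branch requires (b + v > 6 → ((¬(n + v > 6)) ∧ p ≤ 2*v + 5 ∧ 3*n ≠ 1)) ∧ ((¬(b + v > 6)) → (p ≤ 2*v + 5 ∧ 3*b ≠ 1)); else branch requires p ≤ 2*v + 5 ∧ 3*b ≠ 1.
Before the if: ((2*b > p - 2 ∧ 3*v ≥ 3) → ((b + v > 6 → ((¬(n + v > 6)) ∧ p ≤ 2*v + 5 ∧ 3*n ≠ 1)) ∧ ((¬(b + v > 6)) → (p ≤ 2*v + 5 ∧ 3*b ≠ 1)))) ∧ ((¬(2*b > p - 2 ∧ 3*v ≥ 3)) → (p ≤ 2*v + 5 ∧ 3*b ≠ 1))
Before havoc b: ∀b_1. (((2*b_1 > p - 2 ∧ 3*v ≥ 3) → ((b_1 + v > 6 → ((¬(n + v > 6)) ∧ p ≤ 2*v + 5 ∧ 3*n ≠ 1)) ∧ ((¬(b_1 + v > 6)) → (p ≤ 2*v + 5 ∧ 3*b_1 ≠ 1)))) ∧ ((¬(2*b_1 > p - 2 ∧ 3*v ≥ 3)) → (p ≤ 2*v + 5 ∧ 3*b_1 ≠ 1)))
Before n := 2*b: ∀b_1. (((2*b_1 > p - 2 ∧ 3*v ≥ 3) → ((b_1 + v > 6 → ((¬(2*b + v > 6)) ∧ p ≤ 2*v + 5 ∧ 6*b ≠ 1)) ∧ ((¬(b_1 + v > 6)) → (p ≤ 2*v + 5 ∧ 3*b_1 ≠ 1)))) ∧ ((¬(2*b_1 > p - 2 ∧ 3*v ≥ 3)) → (p ≤ 2*v + 5 ∧ 3*b_1 ≠ 1)))
Answer: WP = ∀b_1. (((2*b_1 > p - 2 ∧ 3*v ≥ 3) → ((b_1 + v > 6 → ((¬(2*b + v > 6)) ∧ p ≤ 2*v + 5 ∧ 6*b ≠ 1)) ∧ ((¬(b_1 + v > 6)) → (p ≤ 2*v + 5 ∧ 3*b_1 ≠ 1)))) ∧ ((¬(2*b_1 > p - 2 ∧ 3*v ≥ 3)) → (p ≤ 2*v + 5 ∧ 3*b_1 ≠ 1)))


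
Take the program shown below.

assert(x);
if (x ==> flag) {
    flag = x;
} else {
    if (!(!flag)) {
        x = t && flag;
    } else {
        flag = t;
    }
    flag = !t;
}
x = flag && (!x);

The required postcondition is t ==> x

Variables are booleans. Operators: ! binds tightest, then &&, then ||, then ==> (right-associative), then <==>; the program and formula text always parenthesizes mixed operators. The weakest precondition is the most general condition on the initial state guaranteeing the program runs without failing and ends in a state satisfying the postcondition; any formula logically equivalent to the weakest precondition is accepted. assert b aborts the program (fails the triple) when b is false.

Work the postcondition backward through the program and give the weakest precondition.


Working backward. After the program, t ==> x must hold.
Before x := flag && (!x): t ==> (flag && (!x))
Then branch requires !t; else branch requires (flag ==> (t ==> ((!t) && (!(t && flag))))) && ((!flag) ==> (t ==> ((!t) && (!x)))).
Before the if: ((x ==> flag) ==> (!t)) && ((!(x ==> flag)) ==> ((flag ==> (t ==> ((!t) && (!(t && flag))))) && ((!flag) ==> (t ==> ((!t) && (!x))))))
Before assert x: x && ((x ==> flag) ==> (!t)) && ((!(x ==> flag)) ==> ((flag ==> (t ==> ((!t) && (!(t && flag))))) && ((!flag) ==> (t ==> ((!t) && (!x))))))
Answer: WP = x && ((x ==> flag) ==> (!t)) && ((!(x ==> flag)) ==> ((flag ==> (t ==> ((!t) && (!(t && flag))))) && ((!flag) ==> (t ==> ((!t) && (!x))))))


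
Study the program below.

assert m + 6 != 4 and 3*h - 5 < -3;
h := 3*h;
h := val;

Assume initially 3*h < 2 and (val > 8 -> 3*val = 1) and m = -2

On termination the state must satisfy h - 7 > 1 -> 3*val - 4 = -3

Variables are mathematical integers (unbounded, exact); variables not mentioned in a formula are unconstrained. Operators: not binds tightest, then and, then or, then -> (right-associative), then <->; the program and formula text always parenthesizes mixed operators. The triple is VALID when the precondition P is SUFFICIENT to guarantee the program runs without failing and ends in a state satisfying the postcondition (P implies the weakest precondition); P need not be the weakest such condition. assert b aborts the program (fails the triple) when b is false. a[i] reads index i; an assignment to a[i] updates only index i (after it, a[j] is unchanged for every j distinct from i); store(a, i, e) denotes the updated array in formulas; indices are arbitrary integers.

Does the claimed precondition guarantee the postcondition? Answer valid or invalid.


Working backward. After the program, the postcondition h - 7 > 1 -> 3*val - 4 = -3 must hold; in canonical form it is h > 8 -> 3*val = 1.
Before h := val: val > 8 -> 3*val = 1
Before h := 3*h: val > 8 -> 3*val = 1
Before assert m + 6 != 4 and 3*h - 5 < -3: m != -2 and 3*h < 2 and (val > 8 -> 3*val = 1)
The weakest precondition is m != -2 and 3*h < 2 and (val > 8 -> 3*val = 1).
Check whether 3*h < 2 and (val > 8 -> 3*val = 1) and m = -2 implies it.
Countermodel: at the initial state h = 0, m = -2, val = 8, the precondition holds but the weakest precondition fails.
Answer: invalid


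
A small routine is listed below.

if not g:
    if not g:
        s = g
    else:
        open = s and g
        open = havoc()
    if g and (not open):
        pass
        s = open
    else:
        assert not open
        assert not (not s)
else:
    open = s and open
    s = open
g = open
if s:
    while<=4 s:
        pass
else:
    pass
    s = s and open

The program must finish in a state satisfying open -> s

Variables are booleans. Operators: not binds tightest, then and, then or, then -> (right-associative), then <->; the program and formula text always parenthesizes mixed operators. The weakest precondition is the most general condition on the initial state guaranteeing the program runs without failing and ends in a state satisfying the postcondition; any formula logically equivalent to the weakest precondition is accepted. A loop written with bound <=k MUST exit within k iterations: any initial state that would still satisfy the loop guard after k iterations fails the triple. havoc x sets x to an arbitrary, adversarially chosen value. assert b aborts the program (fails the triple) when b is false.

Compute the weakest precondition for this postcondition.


Working backward. After the program, open -> s must hold.
Then branch requires (s -> ((s -> ((s -> ((s -> ((not s) and (open -> s))) and ((not s) -> (open -> s)))) and ((not s) -> (open -> s)))) and ((not s) -> (open -> s)))) and ((not s) -> (open -> s)); else branch requires open -> (s and open).
Before the if: (s -> ((s -> ((s -> ((s -> ((s -> ((not s) and (open -> s))) and ((not s) -> (open -> s)))) and ((not s) -> (open -> s)))) and ((not s) -> (open -> s)))) and ((not s) -> (open -> s)))) and ((not s) -> (open -> (s and open)))
Before g := open: (s -> ((s -> ((s -> ((s -> ((s -> ((not s) and (open -> s))) and ((not s) -> (open -> s)))) and ((not s) -> (open -> s)))) and ((not s) -> (open -> s)))) and ((not s) -> (open -> s)))) and ((not s) -> (open -> (s and open)))
Then branch requires ((not g) -> (((g and (not open)) -> (open -> (open -> (open -> (open -> (open -> (not open))))))) and ((not (g and (not open))) -> ((not open) and g and (g -> ((g -> ((g -> ((g -> ((g -> ((not g) and (open -> g))) and ((not g) -> (open -> g)))) and ((not g) -> (open -> g)))) and ((not g) -> (open -> g)))) and ((not g) -> (open -> g)))) and ((not g) -> (open -> (g and open))))))) and (not g); else branch requires (s and open) -> ((s and open) -> ((s and open) -> ((s and open) -> ((s and open) -> (not (s and open)))))).
Before the if: ((not g) -> (((not g) -> (((g and (not open)) -> (open -> (open -> (open -> (open -> (open -> (not open))))))) and ((not (g and (not open))) -> ((not open) and g and (g -> ((g -> ((g -> ((g -> ((g -> ((not g) and (open -> g))) and ((not g) -> (open -> g)))) and ((not g) -> (open -> g)))) and ((not g) -> (open -> g)))) and ((not g) -> (open -> g)))) and ((not g) -> (open -> (g and open))))))) and (not g))) and (g -> ((s and open) -> ((s and open) -> ((s and open) -> ((s and open) -> ((s and open) -> (not (s and open))))))))
Answer: WP = ((not g) -> (((not g) -> (((g and (not open)) -> (open -> (open -> (open -> (open -> (open -> (not open))))))) and ((not (g and (not open))) -> ((not open) and g and (g -> ((g -> ((g -> ((g -> ((g -> ((not g) and (open -> g))) and ((not g) -> (open -> g)))) and ((not g) -> (open -> g)))) and ((not g) -> (open -> g)))) and ((not g) -> (open -> g)))) and ((not g) -> (open -> (g and open))))))) and (not g))) and (g -> ((s and open) -> ((s and open) -> ((s and open) -> ((s and open) -> ((s and open) -> (not (s and open))))))))


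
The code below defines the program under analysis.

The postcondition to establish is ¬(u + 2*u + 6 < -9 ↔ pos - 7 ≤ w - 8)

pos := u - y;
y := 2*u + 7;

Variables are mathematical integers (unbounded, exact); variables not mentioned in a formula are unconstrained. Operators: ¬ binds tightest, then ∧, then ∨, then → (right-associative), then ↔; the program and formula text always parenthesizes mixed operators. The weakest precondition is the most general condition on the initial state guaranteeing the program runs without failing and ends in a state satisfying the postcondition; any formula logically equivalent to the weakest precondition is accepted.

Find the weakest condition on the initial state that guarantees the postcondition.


Working backward. After the program, the postcondition ¬(u + 2*u + 6 < -9 ↔ pos - 7 ≤ w - 8) must hold; in canonical form it is ¬(3*u < -15 ↔ pos ≤ w - 1).
Before y := 2*u + 7: ¬(3*u < -15 ↔ pos ≤ w - 1)
Before pos := u - y: ¬(3*u < -15 ↔ u ≤ w + y - 1)
Answer: WP = ¬(3*u < -15 ↔ u ≤ w + y - 1)


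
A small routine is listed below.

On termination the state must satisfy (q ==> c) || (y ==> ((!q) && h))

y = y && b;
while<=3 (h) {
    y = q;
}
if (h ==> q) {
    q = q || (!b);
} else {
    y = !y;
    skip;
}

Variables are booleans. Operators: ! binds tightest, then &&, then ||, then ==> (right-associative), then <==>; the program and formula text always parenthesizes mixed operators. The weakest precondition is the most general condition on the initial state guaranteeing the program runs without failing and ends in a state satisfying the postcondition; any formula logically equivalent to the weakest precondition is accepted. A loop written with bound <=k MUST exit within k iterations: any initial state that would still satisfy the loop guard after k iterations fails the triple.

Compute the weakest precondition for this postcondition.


Working backward. After the program, (q ==> c) || (y ==> ((!q) && h)) must hold.
Then branch requires ((q || (!b)) ==> c) || (y ==> ((!(q || (!b))) && h)); else branch requires (q ==> c) || ((!y) ==> ((!q) && h)).
Before the if: ((h ==> q) ==> (((q || (!b)) ==> c) || (y ==> ((!(q || (!b))) && h)))) && ((!(h ==> q)) ==> ((q ==> c) || ((!y) ==> ((!q) && h))))
Before the loop (bound <=3), unroll the exhaustion recursion (WP_0 = exit-now case; WP_j = one more guarded iteration, up to j = 3):
  WP_0: (!h) && ((h ==> q) ==> (((q || (!b)) ==> c) || (y ==> ((!(q || (!b))) && h)))) && ((!(h ==> q)) ==> ((q ==> c) || ((!y) ==> ((!q) && h))))
  WP_1: (h ==> ((!h) && ((h ==> q) ==> (((q || (!b)) ==> c) || (q ==> ((!(q || (!b))) && h)))) && ((!(h ==> q)) ==> ((q ==> c) || ((!q) ==> ((!q) && h)))))) && ((!h) ==> (((h ==> q) ==> (((q || (!b)) ==> c) || (y ==> ((!(q || (!b))) && h)))) && ((!(h ==> q)) ==> ((q ==> c) || ((!y) ==> ((!q) && h))))))
  WP_2: (h ==> ((h ==> ((!h) && ((h ==> q) ==> (((q || (!b)) ==> c) || (q ==> ((!(q || (!b))) && h)))) && ((!(h ==> q)) ==> ((q ==> c) || ((!q) ==> ((!q) && h)))))) && ((!h) ==> (((h ==> q) ==> (((q || (!b)) ==> c) || (q ==> ((!(q || (!b))) && h)))) && ((!(h ==> q)) ==> ((q ==> c) || ((!q) ==> ((!q) && h)))))))) && ((!h) ==> (((h ==> q) ==> (((q || (!b)) ==> c) || (y ==> ((!(q || (!b))) && h)))) && ((!(h ==> q)) ==> ((q ==> c) || ((!y) ==> ((!q) && h))))))
  WP_3: (h ==> ((h ==> ((h ==> ((!h) && ((h ==> q) ==> (((q || (!b)) ==> c) || (q ==> ((!(q || (!b))) && h)))) && ((!(h ==> q)) ==> ((q ==> c) || ((!q) ==> ((!q) && h)))))) && ((!h) ==> (((h ==> q) ==> (((q || (!b)) ==> c) || (q ==> ((!(q || (!b))) && h)))) && ((!(h ==> q)) ==> ((q ==> c) || ((!q) ==> ((!q) && h)))))))) && ((!h) ==> (((h ==> q) ==> (((q || (!b)) ==> c) || (q ==> ((!(q || (!b))) && h)))) && ((!(h ==> q)) ==> ((q ==> c) || ((!q) ==> ((!q) && h)))))))) && ((!h) ==> (((h ==> q) ==> (((q || (!b)) ==> c) || (y ==> ((!(q || (!b))) && h)))) && ((!(h ==> q)) ==> ((q ==> c) || ((!y) ==> ((!q) && h))))))
So before the loop: (h ==> ((h ==> ((h ==> ((!h) && ((h ==> q) ==> (((q || (!b)) ==> c) || (q ==> ((!(q || (!b))) && h)))) && ((!(h ==> q)) ==> ((q ==> c) || ((!q) ==> ((!q) && h)))))) && ((!h) ==> (((h ==> q) ==> (((q || (!b)) ==> c) || (q ==> ((!(q || (!b))) && h)))) && ((!(h ==> q)) ==> ((q ==> c) || ((!q) ==> ((!q) && h)))))))) && ((!h) ==> (((h ==> q) ==> (((q || (!b)) ==> c) || (q ==> ((!(q || (!b))) && h)))) && ((!(h ==> q)) ==> ((q ==> c) || ((!q) ==> ((!q) && h)))))))) && ((!h) ==> (((h ==> q) ==> (((q || (!b)) ==> c) || (y ==> ((!(q || (!b))) && h)))) && ((!(h ==> q)) ==> ((q ==> c) || ((!y) ==> ((!q) && h))))))
Before y := y && b: (h ==> ((h ==> ((h ==> ((!h) && ((h ==> q) ==> (((q || (!b)) ==> c) || (q ==> ((!(q || (!b))) && h)))) && ((!(h ==> q)) ==> ((q ==> c) || ((!q) ==> ((!q) && h)))))) && ((!h) ==> (((h ==> q) ==> (((q || (!b)) ==> c) || (q ==> ((!(q || (!b))) && h)))) && ((!(h ==> q)) ==> ((q ==> c) || ((!q) ==> ((!q) && h)))))))) && ((!h) ==> (((h ==> q) ==> (((q || (!b)) ==> c) || (q ==> ((!(q || (!b))) && h)))) && ((!(h ==> q)) ==> ((q ==> c) || ((!q) ==> ((!q) && h)))))))) && ((!h) ==> (((h ==> q) ==> (((q || (!b)) ==> c) || ((y && b) ==> ((!(q || (!b))) && h)))) && ((!(h ==> q)) ==> ((q ==> c) || ((!(y && b)) ==> ((!q) && h))))))
Answer: WP = (h ==> ((h ==> ((h ==> ((!h) && ((h ==> q) ==> (((q || (!b)) ==> c) || (q ==> ((!(q || (!b))) && h)))) && ((!(h ==> q)) ==> ((q ==> c) || ((!q) ==> ((!q) && h)))))) && ((!h) ==> (((h ==> q) ==> (((q || (!b)) ==> c) || (q ==> ((!(q || (!b))) && h)))) && ((!(h ==> q)) ==> ((q ==> c) || ((!q) ==> ((!q) && h)))))))) && ((!h) ==> (((h ==> q) ==> (((q || (!b)) ==> c) || (q ==> ((!(q || (!b))) && h)))) && ((!(h ==> q)) ==> ((q ==> c) || ((!q) ==> ((!q) && h)))))))) && ((!h) ==> (((h ==> q) ==> (((q || (!b)) ==> c) || ((y && b) ==> ((!(q || (!b))) && h)))) && ((!(h ==> q)) ==> ((q ==> c) || ((!(y && b)) ==> ((!q) && h))))))


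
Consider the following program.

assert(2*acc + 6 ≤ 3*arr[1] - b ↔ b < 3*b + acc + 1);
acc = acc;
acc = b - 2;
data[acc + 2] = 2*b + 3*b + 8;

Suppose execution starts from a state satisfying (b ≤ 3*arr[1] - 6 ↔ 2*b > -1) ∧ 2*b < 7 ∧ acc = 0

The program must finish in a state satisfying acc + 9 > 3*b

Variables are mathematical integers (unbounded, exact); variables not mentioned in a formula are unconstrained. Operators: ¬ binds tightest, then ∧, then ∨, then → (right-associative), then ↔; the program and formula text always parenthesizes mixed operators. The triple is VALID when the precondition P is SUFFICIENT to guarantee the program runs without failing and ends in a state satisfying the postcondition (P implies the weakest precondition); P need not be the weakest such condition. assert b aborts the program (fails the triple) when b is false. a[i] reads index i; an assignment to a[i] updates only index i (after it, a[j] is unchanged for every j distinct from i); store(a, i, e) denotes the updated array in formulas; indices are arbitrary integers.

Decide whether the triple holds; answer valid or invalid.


Working backward. After the program, the postcondition acc + 9 > 3*b must hold; in canonical form it is acc > 3*b - 9.
Before data[acc + 2] := 2*b + 3*b + 8: acc > 3*b - 9
Before acc := b - 2: 2*b < 7
Before acc := acc: 2*b < 7
Before assert 2*acc + 6 ≤ 3*arr[1] - b ↔ b < 3*b + acc + 1: (2*acc + b ≤ 3*arr[1] - 6 ↔ acc + 2*b > -1) ∧ 2*b < 7
The weakest precondition is (2*acc + b ≤ 3*arr[1] - 6 ↔ acc + 2*b > -1) ∧ 2*b < 7.
Check whether (b ≤ 3*arr[1] - 6 ↔ 2*b > -1) ∧ 2*b < 7 ∧ acc = 0 implies it.
Every state satisfying the precondition satisfies the weakest precondition: the implication holds.
Answer: valid


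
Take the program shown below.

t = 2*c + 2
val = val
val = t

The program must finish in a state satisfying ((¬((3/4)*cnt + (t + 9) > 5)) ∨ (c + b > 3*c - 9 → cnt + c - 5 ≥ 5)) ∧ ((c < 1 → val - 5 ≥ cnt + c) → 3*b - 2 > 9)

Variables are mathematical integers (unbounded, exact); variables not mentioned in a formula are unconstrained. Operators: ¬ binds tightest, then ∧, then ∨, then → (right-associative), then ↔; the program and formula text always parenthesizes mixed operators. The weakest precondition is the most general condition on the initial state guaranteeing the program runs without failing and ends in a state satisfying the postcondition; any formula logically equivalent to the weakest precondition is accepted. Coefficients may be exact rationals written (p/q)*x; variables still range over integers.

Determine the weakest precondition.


Working backward. After the program, the postcondition ((¬((3/4)*cnt + (t + 9) > 5)) ∨ (c + b > 3*c - 9 → cnt + c - 5 ≥ 5)) ∧ ((c < 1 → val - 5 ≥ cnt + c) → 3*b - 2 > 9) must hold; in canonical form it is ((¬((3/4)*cnt + t > -4)) ∨ (b > 2*c - 9 → c + cnt ≥ 10)) ∧ ((c < 1 → val ≥ c + cnt + 5) → 3*b > 11).
Before val := t: ((¬((3/4)*cnt + t > -4)) ∨ (b > 2*c - 9 → c + cnt ≥ 10)) ∧ ((c < 1 → t ≥ c + cnt + 5) → 3*b > 11)
Before val := val: ((¬((3/4)*cnt + t > -4)) ∨ (b > 2*c - 9 → c + cnt ≥ 10)) ∧ ((c < 1 → t ≥ c + cnt + 5) → 3*b > 11)
Before t := 2*c + 2: ((¬(2*c + (3/4)*cnt > -6)) ∨ (b > 2*c - 9 → c + cnt ≥ 10)) ∧ ((c < 1 → c ≥ cnt + 3) → 3*b > 11)
Answer: WP = ((¬(2*c + (3/4)*cnt > -6)) ∨ (b > 2*c - 9 → c + cnt ≥ 10)) ∧ ((c < 1 → c ≥ cnt + 3) → 3*b > 11)


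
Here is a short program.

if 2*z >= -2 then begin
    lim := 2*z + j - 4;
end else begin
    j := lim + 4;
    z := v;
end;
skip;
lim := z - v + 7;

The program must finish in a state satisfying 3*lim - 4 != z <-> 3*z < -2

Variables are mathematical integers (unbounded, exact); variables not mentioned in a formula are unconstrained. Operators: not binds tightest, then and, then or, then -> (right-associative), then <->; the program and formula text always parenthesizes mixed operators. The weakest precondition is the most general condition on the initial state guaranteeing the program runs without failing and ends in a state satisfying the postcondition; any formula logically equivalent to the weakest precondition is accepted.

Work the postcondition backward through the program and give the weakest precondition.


Working backward. After the program, the postcondition 3*lim - 4 != z <-> 3*z < -2 must hold; in canonical form it is 3*lim != z + 4 <-> 3*z < -2.
Before lim := z - v + 7: 2*z != 3*v - 17 <-> 3*z < -2
Before skip: 2*z != 3*v - 17 <-> 3*z < -2
Then branch requires 2*z != 3*v - 17 <-> 3*z < -2; else branch requires v != 17 <-> 3*v < -2.
Before the if: (2*z >= -2 -> (2*z != 3*v - 17 <-> 3*z < -2)) and ((not (2*z >= -2)) -> (v != 17 <-> 3*v < -2))
Answer: WP = (2*z >= -2 -> (2*z != 3*v - 17 <-> 3*z < -2)) and ((not (2*z >= -2)) -> (v != 17 <-> 3*v < -2))


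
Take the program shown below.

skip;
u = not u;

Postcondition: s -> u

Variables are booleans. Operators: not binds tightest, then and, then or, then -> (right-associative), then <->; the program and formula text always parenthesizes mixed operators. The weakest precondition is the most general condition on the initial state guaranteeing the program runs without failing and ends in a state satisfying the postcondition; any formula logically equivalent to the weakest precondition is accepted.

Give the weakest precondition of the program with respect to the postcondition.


Working backward. After the program, s -> u must hold.
Before u := not u: s -> (not u)
Before skip: s -> (not u)
Answer: WP = s -> (not u)


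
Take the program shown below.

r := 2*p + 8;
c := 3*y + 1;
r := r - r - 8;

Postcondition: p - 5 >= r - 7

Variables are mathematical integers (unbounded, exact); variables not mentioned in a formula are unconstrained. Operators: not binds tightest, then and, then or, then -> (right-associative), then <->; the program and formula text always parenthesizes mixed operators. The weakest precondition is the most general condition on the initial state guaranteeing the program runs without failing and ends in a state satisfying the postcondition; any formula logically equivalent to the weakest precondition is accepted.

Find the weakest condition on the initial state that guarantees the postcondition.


Working backward. After the program, the postcondition p - 5 >= r - 7 must hold; in canonical form it is p >= r - 2.
Before r := r - r - 8: p >= -10
Before c := 3*y + 1: p >= -10
Before r := 2*p + 8: p >= -10
Answer: WP = p >= -10


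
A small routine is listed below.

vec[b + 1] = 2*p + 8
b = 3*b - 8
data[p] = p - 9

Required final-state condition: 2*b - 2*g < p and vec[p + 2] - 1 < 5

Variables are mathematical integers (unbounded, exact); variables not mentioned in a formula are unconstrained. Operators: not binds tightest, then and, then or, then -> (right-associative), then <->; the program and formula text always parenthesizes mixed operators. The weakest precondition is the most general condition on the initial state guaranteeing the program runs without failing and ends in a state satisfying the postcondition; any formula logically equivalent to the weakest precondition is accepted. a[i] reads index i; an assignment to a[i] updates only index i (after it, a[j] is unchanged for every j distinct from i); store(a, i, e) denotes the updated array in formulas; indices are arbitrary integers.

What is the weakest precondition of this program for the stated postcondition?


Working backward. After the program, the postcondition 2*b - 2*g < p and vec[p + 2] - 1 < 5 must hold; in canonical form it is 2*b < 2*g + p and vec[p + 2] < 6.
Before data[p] := p - 9: 2*b < 2*g + p and vec[p + 2] < 6
Before b := 3*b - 8: 6*b < 2*g + p + 16 and vec[p + 2] < 6
Before vec[b + 1] := 2*p + 8: 6*b < 2*g + p + 16 and store(vec, b + 1, 2*p + 8)[p + 2] < 6
Answer: WP = 6*b < 2*g + p + 16 and store(vec, b + 1, 2*p + 8)[p + 2] < 6


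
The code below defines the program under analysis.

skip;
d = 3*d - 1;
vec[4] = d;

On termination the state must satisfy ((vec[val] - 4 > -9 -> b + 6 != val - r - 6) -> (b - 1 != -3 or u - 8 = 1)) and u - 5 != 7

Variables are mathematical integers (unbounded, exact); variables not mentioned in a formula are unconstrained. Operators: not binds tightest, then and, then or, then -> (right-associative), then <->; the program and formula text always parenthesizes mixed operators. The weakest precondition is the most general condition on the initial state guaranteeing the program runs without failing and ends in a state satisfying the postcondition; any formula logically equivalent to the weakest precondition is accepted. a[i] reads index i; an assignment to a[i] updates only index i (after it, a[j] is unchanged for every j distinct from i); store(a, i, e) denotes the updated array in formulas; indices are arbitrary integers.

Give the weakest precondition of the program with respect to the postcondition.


Working backward. After the program, the postcondition ((vec[val] - 4 > -9 -> b + 6 != val - r - 6) -> (b - 1 != -3 or u - 8 = 1)) and u - 5 != 7 must hold; in canonical form it is ((vec[val] > -5 -> b + r != val - 12) -> (b != -2 or u = 9)) and u != 12.
Before vec[4] := d: ((store(vec, 4, d)[val] > -5 -> b + r != val - 12) -> (b != -2 or u = 9)) and u != 12
Before d := 3*d - 1: ((store(vec, 4, 3*d - 1)[val] > -5 -> b + r != val - 12) -> (b != -2 or u = 9)) and u != 12
Before skip: ((store(vec, 4, 3*d - 1)[val] > -5 -> b + r != val - 12) -> (b != -2 or u = 9)) and u != 12
Answer: WP = ((store(vec, 4, 3*d - 1)[val] > -5 -> b + r != val - 12) -> (b != -2 or u = 9)) and u != 12


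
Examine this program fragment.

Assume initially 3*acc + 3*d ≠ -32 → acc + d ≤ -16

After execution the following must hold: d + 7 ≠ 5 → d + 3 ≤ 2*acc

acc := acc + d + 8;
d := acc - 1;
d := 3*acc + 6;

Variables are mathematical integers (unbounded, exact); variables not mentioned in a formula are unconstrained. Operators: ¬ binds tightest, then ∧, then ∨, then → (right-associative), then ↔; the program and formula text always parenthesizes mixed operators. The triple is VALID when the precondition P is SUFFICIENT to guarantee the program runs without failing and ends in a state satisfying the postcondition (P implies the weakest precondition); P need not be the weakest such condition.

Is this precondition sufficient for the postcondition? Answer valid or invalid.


Working backward. After the program, the postcondition d + 7 ≠ 5 → d + 3 ≤ 2*acc must hold; in canonical form it is d ≠ -2 → d ≤ 2*acc - 3.
Before d := 3*acc + 6: 3*acc ≠ -8 → acc ≤ -9
Before d := acc - 1: 3*acc ≠ -8 → acc ≤ -9
Before acc := acc + d + 8: 3*acc + 3*d ≠ -32 → acc + d ≤ -17
The weakest precondition is 3*acc + 3*d ≠ -32 → acc + d ≤ -17.
Check whether 3*acc + 3*d ≠ -32 → acc + d ≤ -16 implies it.
Countermodel: at the initial state acc = -16, d = 0, the precondition holds but the weakest precondition fails.
Answer: invalid


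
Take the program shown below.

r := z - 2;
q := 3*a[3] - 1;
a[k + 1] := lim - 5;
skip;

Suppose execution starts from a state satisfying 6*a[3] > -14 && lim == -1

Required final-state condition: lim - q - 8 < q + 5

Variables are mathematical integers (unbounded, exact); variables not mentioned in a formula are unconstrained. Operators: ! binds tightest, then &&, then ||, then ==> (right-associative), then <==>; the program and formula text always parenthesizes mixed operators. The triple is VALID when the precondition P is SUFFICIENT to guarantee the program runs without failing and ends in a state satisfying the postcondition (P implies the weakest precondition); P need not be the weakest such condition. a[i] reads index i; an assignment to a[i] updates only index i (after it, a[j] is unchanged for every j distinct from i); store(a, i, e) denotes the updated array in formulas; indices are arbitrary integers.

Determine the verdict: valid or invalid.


Working backward. After the program, the postcondition lim - q - 8 < q + 5 must hold; in canonical form it is lim < 2*q + 13.
Before skip: lim < 2*q + 13
Before a[k + 1] := lim - 5: lim < 2*q + 13
Before q := 3*a[3] - 1: lim < 6*a[3] + 11
Before r := z - 2: lim < 6*a[3] + 11
The weakest precondition is lim < 6*a[3] + 11.
Check whether 6*a[3] > -14 && lim == -1 implies it.
Countermodel: at the initial state a = {[3] = -2, elsewhere -2}, lim = -1, the precondition holds but the weakest precondition fails.
Answer: invalid


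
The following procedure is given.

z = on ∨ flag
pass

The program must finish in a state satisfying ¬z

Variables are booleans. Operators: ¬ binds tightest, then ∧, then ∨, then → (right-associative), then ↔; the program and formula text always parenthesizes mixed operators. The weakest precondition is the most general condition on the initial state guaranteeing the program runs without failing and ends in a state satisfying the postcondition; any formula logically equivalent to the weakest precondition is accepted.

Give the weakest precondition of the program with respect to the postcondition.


Working backward. After the program, ¬z must hold.
Before skip: ¬z
Before z := on ∨ flag: ¬(on ∨ flag)
Answer: WP = ¬(on ∨ flag)


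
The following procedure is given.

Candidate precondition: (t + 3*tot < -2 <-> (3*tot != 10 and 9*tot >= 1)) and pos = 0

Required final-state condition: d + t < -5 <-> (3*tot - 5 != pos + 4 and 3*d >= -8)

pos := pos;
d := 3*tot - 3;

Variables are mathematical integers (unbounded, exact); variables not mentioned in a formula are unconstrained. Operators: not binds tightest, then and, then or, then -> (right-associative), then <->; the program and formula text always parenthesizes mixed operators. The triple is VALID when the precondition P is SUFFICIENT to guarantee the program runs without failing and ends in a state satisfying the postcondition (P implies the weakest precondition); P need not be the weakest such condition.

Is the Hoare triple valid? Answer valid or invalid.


Working backward. After the program, the postcondition d + t < -5 <-> (3*tot - 5 != pos + 4 and 3*d >= -8) must hold; in canonical form it is d + t < -5 <-> (3*tot != pos + 9 and 3*d >= -8).
Before d := 3*tot - 3: t + 3*tot < -2 <-> (3*tot != pos + 9 and 9*tot >= 1)
Before pos := pos: t + 3*tot < -2 <-> (3*tot != pos + 9 and 9*tot >= 1)
The weakest precondition is t + 3*tot < -2 <-> (3*tot != pos + 9 and 9*tot >= 1).
Check whether (t + 3*tot < -2 <-> (3*tot != 10 and 9*tot >= 1)) and pos = 0 implies it.
Countermodel: at the initial state pos = 0, t = -12, tot = 3, the precondition holds but the weakest precondition fails.
Answer: invalid


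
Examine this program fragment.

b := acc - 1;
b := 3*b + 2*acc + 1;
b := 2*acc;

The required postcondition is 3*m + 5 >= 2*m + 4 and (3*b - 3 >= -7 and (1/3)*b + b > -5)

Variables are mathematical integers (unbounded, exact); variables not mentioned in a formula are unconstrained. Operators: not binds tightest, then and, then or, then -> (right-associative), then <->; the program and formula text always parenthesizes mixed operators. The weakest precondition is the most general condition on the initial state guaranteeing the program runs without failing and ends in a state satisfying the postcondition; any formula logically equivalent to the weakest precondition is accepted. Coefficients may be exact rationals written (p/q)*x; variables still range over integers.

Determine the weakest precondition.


Working backward. After the program, the postcondition 3*m + 5 >= 2*m + 4 and (3*b - 3 >= -7 and (1/3)*b + b > -5) must hold; in canonical form it is m >= -1 and 3*b >= -4 and (4/3)*b > -5.
Before b := 2*acc: m >= -1 and 6*acc >= -4 and (8/3)*acc > -5
Before b := 3*b + 2*acc + 1: m >= -1 and 6*acc >= -4 and (8/3)*acc > -5
Before b := acc - 1: m >= -1 and 6*acc >= -4 and (8/3)*acc > -5
Answer: WP = m >= -1 and 6*acc >= -4 and (8/3)*acc > -5
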